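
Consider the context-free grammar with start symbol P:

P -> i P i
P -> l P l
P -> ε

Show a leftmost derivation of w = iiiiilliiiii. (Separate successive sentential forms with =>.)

P => iPi => iiPii => iiiPiii => iiiiPiiii => iiiiiPiiiii => iiiiilPliiiii => iiiiilliiiii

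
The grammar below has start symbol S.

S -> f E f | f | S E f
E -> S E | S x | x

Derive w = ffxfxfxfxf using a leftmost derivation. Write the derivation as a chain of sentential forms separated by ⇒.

S ⇒ SEf   [S -> S E f]
SEf ⇒ fEfEf   [S -> f E f]
fEfEf ⇒ fSxfEf   [E -> S x]
fSxfEf ⇒ fSEfxfEf   [S -> S E f]
fSEfxfEf ⇒ fSEfEfxfEf   [S -> S E f]
fSEfEfxfEf ⇒ ffEfEfxfEf   [S -> f]
ffEfEfxfEf ⇒ ffxfEfxfEf   [E -> x]
ffxfEfxfEf ⇒ ffxfxfxfEf   [E -> x]
ffxfxfxfEf ⇒ ffxfxfxfxf   [E -> x]

S ⇒ SEf ⇒ fEfEf ⇒ fSxfEf ⇒ fSEfxfEf ⇒ fSEfEfxfEf ⇒ ffEfEfxfEf ⇒ ffxfEfxfEf ⇒ ffxfxfxfEf ⇒ ffxfxfxfxf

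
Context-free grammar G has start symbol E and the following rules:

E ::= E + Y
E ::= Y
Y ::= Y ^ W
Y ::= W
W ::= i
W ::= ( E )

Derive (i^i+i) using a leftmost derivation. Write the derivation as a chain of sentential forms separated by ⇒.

E⇒Y⇒W⇒(E)⇒(E+Y)⇒(Y+Y)⇒(Y^W+Y)⇒(W^W+Y)⇒(i^W+Y)⇒(i^i+Y)⇒(i^i+W)⇒(i^i+i)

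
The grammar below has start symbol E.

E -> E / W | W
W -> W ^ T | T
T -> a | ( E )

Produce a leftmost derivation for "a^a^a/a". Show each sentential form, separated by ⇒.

E ⇒ E/W ⇒ W/W ⇒ W^T/W ⇒ W^T^T/W ⇒ T^T^T/W ⇒ a^T^T/W ⇒ a^a^T/W ⇒ a^a^a/W ⇒ a^a^a/T ⇒ a^a^a/a

E ⇒ E/W   [E -> E / W]
E/W ⇒ W/W   [E -> W]
W/W ⇒ W^T/W   [W -> W ^ T]
W^T/W ⇒ W^T^T/W   [W -> W ^ T]
W^T^T/W ⇒ T^T^T/W   [W -> T]
T^T^T/W ⇒ a^T^T/W   [T -> a]
a^T^T/W ⇒ a^a^T/W   [T -> a]
a^a^T/W ⇒ a^a^a/W   [T -> a]
a^a^a/W ⇒ a^a^a/T   [W -> T]
a^a^a/T ⇒ a^a^a/a   [T -> a]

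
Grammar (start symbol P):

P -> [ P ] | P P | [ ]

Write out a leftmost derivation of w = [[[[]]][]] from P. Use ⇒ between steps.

P ⇒ [P] ⇒ [PP] ⇒ [[P]P] ⇒ [[[P]]P] ⇒ [[[[]]]P] ⇒ [[[[]]][]]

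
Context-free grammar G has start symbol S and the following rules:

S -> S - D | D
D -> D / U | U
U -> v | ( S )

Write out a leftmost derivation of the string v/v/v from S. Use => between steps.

S=>D=>D/U=>D/U/U=>U/U/U=>v/U/U=>v/v/U=>v/v/v

S => D   [S -> D]
D => D/U   [D -> D / U]
D/U => D/U/U   [D -> D / U]
D/U/U => U/U/U   [D -> U]
U/U/U => v/U/U   [U -> v]
v/U/U => v/v/U   [U -> v]
v/v/U => v/v/v   [U -> v]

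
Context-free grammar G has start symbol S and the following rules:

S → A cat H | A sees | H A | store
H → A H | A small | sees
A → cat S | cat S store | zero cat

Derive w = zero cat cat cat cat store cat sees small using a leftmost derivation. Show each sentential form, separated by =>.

S => A cat H => zero cat cat H => zero cat cat A small => zero cat cat cat S small => zero cat cat cat A cat H small => zero cat cat cat cat S cat H small => zero cat cat cat cat store cat H small => zero cat cat cat cat store cat sees small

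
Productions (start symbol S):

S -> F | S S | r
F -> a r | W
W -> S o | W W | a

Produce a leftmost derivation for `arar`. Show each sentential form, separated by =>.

S => SS => FS => arS => arF => arar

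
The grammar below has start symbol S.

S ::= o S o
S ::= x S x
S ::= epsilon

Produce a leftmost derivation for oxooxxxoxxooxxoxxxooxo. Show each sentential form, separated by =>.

S => oSo => oxSxo => oxoSoxo => oxooSooxo => oxooxSxooxo => oxooxxSxxooxo => oxooxxxSxxxooxo => oxooxxxoSoxxxooxo => oxooxxxoxSxoxxxooxo => oxooxxxoxxSxxoxxxooxo => oxooxxxoxxoSoxxoxxxooxo => oxooxxxoxxooxxoxxxooxo

S => oSo   [S ::= o S o]
oSo => oxSxo   [S ::= x S x]
oxSxo => oxoSoxo   [S ::= o S o]
oxoSoxo => oxooSooxo   [S ::= o S o]
oxooSooxo => oxooxSxooxo   [S ::= x S x]
oxooxSxooxo => oxooxxSxxooxo   [S ::= x S x]
oxooxxSxxooxo => oxooxxxSxxxooxo   [S ::= x S x]
oxooxxxSxxxooxo => oxooxxxoSoxxxooxo   [S ::= o S o]
oxooxxxoSoxxxooxo => oxooxxxoxSxoxxxooxo   [S ::= x S x]
oxooxxxoxSxoxxxooxo => oxooxxxoxxSxxoxxxooxo   [S ::= x S x]
oxooxxxoxxSxxoxxxooxo => oxooxxxoxxoSoxxoxxxooxo   [S ::= o S o]
oxooxxxoxxoSoxxoxxxooxo => oxooxxxoxxooxxoxxxooxo   [S ::= epsilon]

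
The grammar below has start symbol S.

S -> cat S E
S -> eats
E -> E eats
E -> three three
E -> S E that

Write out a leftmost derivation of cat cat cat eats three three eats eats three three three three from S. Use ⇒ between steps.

S ⇒ cat S E   [S -> cat S E]
cat S E ⇒ cat cat S E E   [S -> cat S E]
cat cat S E E ⇒ cat cat cat S E E E   [S -> cat S E]
cat cat cat S E E E ⇒ cat cat cat eats E E E   [S -> eats]
cat cat cat eats E E E ⇒ cat cat cat eats E eats E E   [E -> E eats]
cat cat cat eats E eats E E ⇒ cat cat cat eats E eats eats E E   [E -> E eats]
cat cat cat eats E eats eats E E ⇒ cat cat cat eats three three eats eats E E   [E -> three three]
cat cat cat eats three three eats eats E E ⇒ cat cat cat eats three three eats eats three three E   [E -> three three]
cat cat cat eats three three eats eats three three E ⇒ cat cat cat eats three three eats eats three three three three   [E -> three three]

S ⇒ cat S E ⇒ cat cat S E E ⇒ cat cat cat S E E E ⇒ cat cat cat eats E E E ⇒ cat cat cat eats E eats E E ⇒ cat cat cat eats E eats eats E E ⇒ cat cat cat eats three three eats eats E E ⇒ cat cat cat eats three three eats eats three three E ⇒ cat cat cat eats three three eats eats three three three three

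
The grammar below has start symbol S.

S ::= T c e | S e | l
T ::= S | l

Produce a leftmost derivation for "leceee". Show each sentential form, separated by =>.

S => Se   [S ::= S e]
Se => See   [S ::= S e]
See => Tceee   [S ::= T c e]
Tceee => Sceee   [T ::= S]
Sceee => Seceee   [S ::= S e]
Seceee => leceee   [S ::= l]

S => Se => See => Tceee => Sceee => Seceee => leceee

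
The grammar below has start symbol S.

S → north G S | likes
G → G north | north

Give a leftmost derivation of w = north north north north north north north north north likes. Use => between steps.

S => north G S => north G north S => north north north S => north north north north G S => north north north north G north S => north north north north G north north S => north north north north north north north S => north north north north north north north north G S => north north north north north north north north north S => north north north north north north north north north likes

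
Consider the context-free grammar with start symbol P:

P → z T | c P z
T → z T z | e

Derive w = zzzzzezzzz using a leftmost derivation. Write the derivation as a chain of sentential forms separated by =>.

P => zT   [P → z T]
zT => zzTz   [T → z T z]
zzTz => zzzTzz   [T → z T z]
zzzTzz => zzzzTzzz   [T → z T z]
zzzzTzzz => zzzzzTzzzz   [T → z T z]
zzzzzTzzzz => zzzzzezzzz   [T → e]

P => zT => zzTz => zzzTzz => zzzzTzzz => zzzzzTzzzz => zzzzzezzzz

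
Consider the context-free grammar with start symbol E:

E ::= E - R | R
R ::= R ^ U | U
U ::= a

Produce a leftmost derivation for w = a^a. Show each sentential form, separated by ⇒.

E ⇒ R   [E ::= R]
R ⇒ R^U   [R ::= R ^ U]
R^U ⇒ U^U   [R ::= U]
U^U ⇒ a^U   [U ::= a]
a^U ⇒ a^a   [U ::= a]

E ⇒ R ⇒ R^U ⇒ U^U ⇒ a^U ⇒ a^a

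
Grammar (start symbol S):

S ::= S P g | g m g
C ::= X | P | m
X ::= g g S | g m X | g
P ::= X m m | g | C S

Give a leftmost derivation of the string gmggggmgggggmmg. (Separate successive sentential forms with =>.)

S => SPg => gmgPg => gmgXmmg => gmgggSmmg => gmgggSPgmmg => gmgggSPgPgmmg => gmggggmgPgPgmmg => gmggggmgggPgmmg => gmggggmgggggmmg

S => SPg   [S ::= S P g]
SPg => gmgPg   [S ::= g m g]
gmgPg => gmgXmmg   [P ::= X m m]
gmgXmmg => gmgggSmmg   [X ::= g g S]
gmgggSmmg => gmgggSPgmmg   [S ::= S P g]
gmgggSPgmmg => gmgggSPgPgmmg   [S ::= S P g]
gmgggSPgPgmmg => gmggggmgPgPgmmg   [S ::= g m g]
gmggggmgPgPgmmg => gmggggmgggPgmmg   [P ::= g]
gmggggmgggPgmmg => gmggggmgggggmmg   [P ::= g]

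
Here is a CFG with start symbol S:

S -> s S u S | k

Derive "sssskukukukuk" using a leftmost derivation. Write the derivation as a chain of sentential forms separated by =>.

S=>sSuS=>ssSuSuS=>sssSuSuSuS=>ssssSuSuSuSuS=>sssskuSuSuSuS=>sssskukuSuSuS=>sssskukukuSuS=>sssskukukukuS=>sssskukukukuk

S => sSuS   [S -> s S u S]
sSuS => ssSuSuS   [S -> s S u S]
ssSuSuS => sssSuSuSuS   [S -> s S u S]
sssSuSuSuS => ssssSuSuSuSuS   [S -> s S u S]
ssssSuSuSuSuS => sssskuSuSuSuS   [S -> k]
sssskuSuSuSuS => sssskukuSuSuS   [S -> k]
sssskukuSuSuS => sssskukukuSuS   [S -> k]
sssskukukuSuS => sssskukukukuS   [S -> k]
sssskukukukuS => sssskukukukuk   [S -> k]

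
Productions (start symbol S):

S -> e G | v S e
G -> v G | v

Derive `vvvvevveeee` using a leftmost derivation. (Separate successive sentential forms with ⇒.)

S ⇒ vSe   [S -> v S e]
vSe ⇒ vvSee   [S -> v S e]
vvSee ⇒ vvvSeee   [S -> v S e]
vvvSeee ⇒ vvvvSeeee   [S -> v S e]
vvvvSeeee ⇒ vvvveGeeee   [S -> e G]
vvvveGeeee ⇒ vvvvevGeeee   [G -> v G]
vvvvevGeeee ⇒ vvvvevveeee   [G -> v]

S ⇒ vSe ⇒ vvSee ⇒ vvvSeee ⇒ vvvvSeeee ⇒ vvvveGeeee ⇒ vvvvevGeeee ⇒ vvvvevveeee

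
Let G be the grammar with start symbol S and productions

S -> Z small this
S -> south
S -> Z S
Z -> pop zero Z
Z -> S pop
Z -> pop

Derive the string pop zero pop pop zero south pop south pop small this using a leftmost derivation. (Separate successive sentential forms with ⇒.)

S ⇒ Z small this ⇒ S pop small this ⇒ Z S pop small this ⇒ pop zero Z S pop small this ⇒ pop zero pop S pop small this ⇒ pop zero pop Z S pop small this ⇒ pop zero pop pop zero Z S pop small this ⇒ pop zero pop pop zero S pop S pop small this ⇒ pop zero pop pop zero south pop S pop small this ⇒ pop zero pop pop zero south pop south pop small this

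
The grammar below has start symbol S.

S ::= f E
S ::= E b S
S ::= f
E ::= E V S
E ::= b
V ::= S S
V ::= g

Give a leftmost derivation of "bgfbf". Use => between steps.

S => EbS => EVSbS => bVSbS => bgSbS => bgfbS => bgfbf

S => EbS   [S ::= E b S]
EbS => EVSbS   [E ::= E V S]
EVSbS => bVSbS   [E ::= b]
bVSbS => bgSbS   [V ::= g]
bgSbS => bgfbS   [S ::= f]
bgfbS => bgfbf   [S ::= f]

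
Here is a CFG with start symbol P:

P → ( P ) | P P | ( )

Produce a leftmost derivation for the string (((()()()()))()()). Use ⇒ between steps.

P ⇒ (P) ⇒ (PP) ⇒ (PPP) ⇒ ((P)PP) ⇒ (((P))PP) ⇒ (((PP))PP) ⇒ (((PPP))PP) ⇒ (((PPPP))PP) ⇒ (((()PPP))PP) ⇒ (((()()PP))PP) ⇒ (((()()()P))PP) ⇒ (((()()()()))PP) ⇒ (((()()()()))()P) ⇒ (((()()()()))()())

P ⇒ (P)   [P → ( P )]
(P) ⇒ (PP)   [P → P P]
(PP) ⇒ (PPP)   [P → P P]
(PPP) ⇒ ((P)PP)   [P → ( P )]
((P)PP) ⇒ (((P))PP)   [P → ( P )]
(((P))PP) ⇒ (((PP))PP)   [P → P P]
(((PP))PP) ⇒ (((PPP))PP)   [P → P P]
(((PPP))PP) ⇒ (((PPPP))PP)   [P → P P]
(((PPPP))PP) ⇒ (((()PPP))PP)   [P → ( )]
(((()PPP))PP) ⇒ (((()()PP))PP)   [P → ( )]
(((()()PP))PP) ⇒ (((()()()P))PP)   [P → ( )]
(((()()()P))PP) ⇒ (((()()()()))PP)   [P → ( )]
(((()()()()))PP) ⇒ (((()()()()))()P)   [P → ( )]
(((()()()()))()P) ⇒ (((()()()()))()())   [P → ( )]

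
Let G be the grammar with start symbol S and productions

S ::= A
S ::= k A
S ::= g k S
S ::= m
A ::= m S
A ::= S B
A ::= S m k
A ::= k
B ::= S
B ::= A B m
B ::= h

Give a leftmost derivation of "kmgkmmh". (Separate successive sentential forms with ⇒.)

S ⇒ kA   [S ::= k A]
kA ⇒ kSB   [A ::= S B]
kSB ⇒ kmB   [S ::= m]
kmB ⇒ kmS   [B ::= S]
kmS ⇒ kmgkS   [S ::= g k S]
kmgkS ⇒ kmgkA   [S ::= A]
kmgkA ⇒ kmgkSB   [A ::= S B]
kmgkSB ⇒ kmgkAB   [S ::= A]
kmgkAB ⇒ kmgkmSB   [A ::= m S]
kmgkmSB ⇒ kmgkmmB   [S ::= m]
kmgkmmB ⇒ kmgkmmh   [B ::= h]

S ⇒ kA ⇒ kSB ⇒ kmB ⇒ kmS ⇒ kmgkS ⇒ kmgkA ⇒ kmgkSB ⇒ kmgkAB ⇒ kmgkmSB ⇒ kmgkmmB ⇒ kmgkmmh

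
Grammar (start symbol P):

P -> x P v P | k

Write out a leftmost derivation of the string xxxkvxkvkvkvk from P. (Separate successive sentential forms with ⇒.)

P ⇒ xPvP ⇒ xxPvPvP ⇒ xxxPvPvPvP ⇒ xxxkvPvPvP ⇒ xxxkvxPvPvPvP ⇒ xxxkvxkvPvPvP ⇒ xxxkvxkvkvPvP ⇒ xxxkvxkvkvkvP ⇒ xxxkvxkvkvkvk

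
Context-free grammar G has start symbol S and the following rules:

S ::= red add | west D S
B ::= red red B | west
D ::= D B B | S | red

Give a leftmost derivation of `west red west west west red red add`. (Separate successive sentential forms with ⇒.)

S ⇒ west D S   [S ::= west D S]
west D S ⇒ west D B B S   [D ::= D B B]
west D B B S ⇒ west red B B S   [D ::= red]
west red B B S ⇒ west red west B S   [B ::= west]
west red west B S ⇒ west red west west S   [B ::= west]
west red west west S ⇒ west red west west west D S   [S ::= west D S]
west red west west west D S ⇒ west red west west west red S   [D ::= red]
west red west west west red S ⇒ west red west west west red red add   [S ::= red add]

S ⇒ west D S ⇒ west D B B S ⇒ west red B B S ⇒ west red west B S ⇒ west red west west S ⇒ west red west west west D S ⇒ west red west west west red S ⇒ west red west west west red red add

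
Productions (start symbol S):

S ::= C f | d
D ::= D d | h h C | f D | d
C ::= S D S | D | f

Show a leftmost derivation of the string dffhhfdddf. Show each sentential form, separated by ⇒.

S ⇒ Cf   [S ::= C f]
Cf ⇒ SDSf   [C ::= S D S]
SDSf ⇒ dDSf   [S ::= d]
dDSf ⇒ dfDSf   [D ::= f D]
dfDSf ⇒ dfDdSf   [D ::= D d]
dfDdSf ⇒ dfDddSf   [D ::= D d]
dfDddSf ⇒ dffDddSf   [D ::= f D]
dffDddSf ⇒ dffhhCddSf   [D ::= h h C]
dffhhCddSf ⇒ dffhhfddSf   [C ::= f]
dffhhfddSf ⇒ dffhhfdddf   [S ::= d]

S ⇒ Cf ⇒ SDSf ⇒ dDSf ⇒ dfDSf ⇒ dfDdSf ⇒ dfDddSf ⇒ dffDddSf ⇒ dffhhCddSf ⇒ dffhhfddSf ⇒ dffhhfdddf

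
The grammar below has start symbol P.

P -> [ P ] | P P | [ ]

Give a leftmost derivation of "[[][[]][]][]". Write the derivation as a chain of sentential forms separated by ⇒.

P ⇒ PP ⇒ [P]P ⇒ [PP]P ⇒ [PPP]P ⇒ [[]PP]P ⇒ [[][P]P]P ⇒ [[][[]]P]P ⇒ [[][[]][]]P ⇒ [[][[]][]][]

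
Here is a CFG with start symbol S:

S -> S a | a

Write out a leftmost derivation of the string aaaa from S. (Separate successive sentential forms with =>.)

S => Sa => Saa => Saaa => aaaa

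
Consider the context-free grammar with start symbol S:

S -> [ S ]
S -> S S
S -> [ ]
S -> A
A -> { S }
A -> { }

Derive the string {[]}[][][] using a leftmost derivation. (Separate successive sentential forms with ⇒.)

S ⇒ SS   [S -> S S]
SS ⇒ SSS   [S -> S S]
SSS ⇒ SSSS   [S -> S S]
SSSS ⇒ ASSS   [S -> A]
ASSS ⇒ {S}SSS   [A -> { S }]
{S}SSS ⇒ {[]}SSS   [S -> [ ]]
{[]}SSS ⇒ {[]}[]SS   [S -> [ ]]
{[]}[]SS ⇒ {[]}[][]S   [S -> [ ]]
{[]}[][]S ⇒ {[]}[][][]   [S -> [ ]]

S⇒SS⇒SSS⇒SSSS⇒ASSS⇒{S}SSS⇒{[]}SSS⇒{[]}[]SS⇒{[]}[][]S⇒{[]}[][][]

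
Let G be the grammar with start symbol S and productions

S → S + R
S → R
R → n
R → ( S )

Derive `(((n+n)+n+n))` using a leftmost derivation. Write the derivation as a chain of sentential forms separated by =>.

S => R   [S → R]
R => (S)   [R → ( S )]
(S) => (R)   [S → R]
(R) => ((S))   [R → ( S )]
((S)) => ((S+R))   [S → S + R]
((S+R)) => ((S+R+R))   [S → S + R]
((S+R+R)) => ((R+R+R))   [S → R]
((R+R+R)) => (((S)+R+R))   [R → ( S )]
(((S)+R+R)) => (((S+R)+R+R))   [S → S + R]
(((S+R)+R+R)) => (((R+R)+R+R))   [S → R]
(((R+R)+R+R)) => (((n+R)+R+R))   [R → n]
(((n+R)+R+R)) => (((n+n)+R+R))   [R → n]
(((n+n)+R+R)) => (((n+n)+n+R))   [R → n]
(((n+n)+n+R)) => (((n+n)+n+n))   [R → n]

S => R => (S) => (R) => ((S)) => ((S+R)) => ((S+R+R)) => ((R+R+R)) => (((S)+R+R)) => (((S+R)+R+R)) => (((R+R)+R+R)) => (((n+R)+R+R)) => (((n+n)+R+R)) => (((n+n)+n+R)) => (((n+n)+n+n))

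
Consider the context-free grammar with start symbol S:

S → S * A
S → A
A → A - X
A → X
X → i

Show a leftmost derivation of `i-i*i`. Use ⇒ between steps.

S⇒S*A⇒A*A⇒A-X*A⇒X-X*A⇒i-X*A⇒i-i*A⇒i-i*X⇒i-i*i

S ⇒ S*A   [S → S * A]
S*A ⇒ A*A   [S → A]
A*A ⇒ A-X*A   [A → A - X]
A-X*A ⇒ X-X*A   [A → X]
X-X*A ⇒ i-X*A   [X → i]
i-X*A ⇒ i-i*A   [X → i]
i-i*A ⇒ i-i*X   [A → X]
i-i*X ⇒ i-i*i   [X → i]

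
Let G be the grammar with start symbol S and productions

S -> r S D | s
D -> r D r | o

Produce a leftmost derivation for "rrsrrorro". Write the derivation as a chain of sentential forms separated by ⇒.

S ⇒ rSD ⇒ rrSDD ⇒ rrsDD ⇒ rrsrDrD ⇒ rrsrrDrrD ⇒ rrsrrorrD ⇒ rrsrrorro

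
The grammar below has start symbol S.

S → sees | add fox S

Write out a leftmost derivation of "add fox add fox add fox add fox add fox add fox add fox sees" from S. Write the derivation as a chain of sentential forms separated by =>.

S => add fox S => add fox add fox S => add fox add fox add fox S => add fox add fox add fox add fox S => add fox add fox add fox add fox add fox S => add fox add fox add fox add fox add fox add fox S => add fox add fox add fox add fox add fox add fox add fox S => add fox add fox add fox add fox add fox add fox add fox sees

S => add fox S   [S → add fox S]
add fox S => add fox add fox S   [S → add fox S]
add fox add fox S => add fox add fox add fox S   [S → add fox S]
add fox add fox add fox S => add fox add fox add fox add fox S   [S → add fox S]
add fox add fox add fox add fox S => add fox add fox add fox add fox add fox S   [S → add fox S]
add fox add fox add fox add fox add fox S => add fox add fox add fox add fox add fox add fox S   [S → add fox S]
add fox add fox add fox add fox add fox add fox S => add fox add fox add fox add fox add fox add fox add fox S   [S → add fox S]
add fox add fox add fox add fox add fox add fox add fox S => add fox add fox add fox add fox add fox add fox add fox sees   [S → sees]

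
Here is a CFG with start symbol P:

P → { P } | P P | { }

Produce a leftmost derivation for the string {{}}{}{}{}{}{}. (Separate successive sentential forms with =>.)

P => PP   [P → P P]
PP => {P}P   [P → { P }]
{P}P => {{}}P   [P → { }]
{{}}P => {{}}PP   [P → P P]
{{}}PP => {{}}PPP   [P → P P]
{{}}PPP => {{}}PPPP   [P → P P]
{{}}PPPP => {{}}PPPPP   [P → P P]
{{}}PPPPP => {{}}{}PPPP   [P → { }]
{{}}{}PPPP => {{}}{}{}PPP   [P → { }]
{{}}{}{}PPP => {{}}{}{}{}PP   [P → { }]
{{}}{}{}{}PP => {{}}{}{}{}{}P   [P → { }]
{{}}{}{}{}{}P => {{}}{}{}{}{}{}   [P → { }]

P=>PP=>{P}P=>{{}}P=>{{}}PP=>{{}}PPP=>{{}}PPPP=>{{}}PPPPP=>{{}}{}PPPP=>{{}}{}{}PPP=>{{}}{}{}{}PP=>{{}}{}{}{}{}P=>{{}}{}{}{}{}{}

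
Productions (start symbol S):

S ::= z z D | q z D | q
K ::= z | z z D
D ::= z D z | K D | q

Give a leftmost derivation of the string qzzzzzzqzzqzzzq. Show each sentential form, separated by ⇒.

S ⇒ qzD   [S ::= q z D]
qzD ⇒ qzKD   [D ::= K D]
qzKD ⇒ qzzD   [K ::= z]
qzzD ⇒ qzzKD   [D ::= K D]
qzzKD ⇒ qzzzzDD   [K ::= z z D]
qzzzzDD ⇒ qzzzzKDD   [D ::= K D]
qzzzzKDD ⇒ qzzzzzzDDD   [K ::= z z D]
qzzzzzzDDD ⇒ qzzzzzzqDD   [D ::= q]
qzzzzzzqDD ⇒ qzzzzzzqzDzD   [D ::= z D z]
qzzzzzzqzDzD ⇒ qzzzzzzqzzDzzD   [D ::= z D z]
qzzzzzzqzzDzzD ⇒ qzzzzzzqzzqzzD   [D ::= q]
qzzzzzzqzzqzzD ⇒ qzzzzzzqzzqzzKD   [D ::= K D]
qzzzzzzqzzqzzKD ⇒ qzzzzzzqzzqzzzD   [K ::= z]
qzzzzzzqzzqzzzD ⇒ qzzzzzzqzzqzzzq   [D ::= q]

S ⇒ qzD ⇒ qzKD ⇒ qzzD ⇒ qzzKD ⇒ qzzzzDD ⇒ qzzzzKDD ⇒ qzzzzzzDDD ⇒ qzzzzzzqDD ⇒ qzzzzzzqzDzD ⇒ qzzzzzzqzzDzzD ⇒ qzzzzzzqzzqzzD ⇒ qzzzzzzqzzqzzKD ⇒ qzzzzzzqzzqzzzD ⇒ qzzzzzzqzzqzzzq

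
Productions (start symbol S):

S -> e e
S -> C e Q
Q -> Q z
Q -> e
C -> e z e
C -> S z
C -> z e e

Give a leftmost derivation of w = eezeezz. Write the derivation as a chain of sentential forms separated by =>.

S => CeQ   [S -> C e Q]
CeQ => SzeQ   [C -> S z]
SzeQ => eezeQ   [S -> e e]
eezeQ => eezeQz   [Q -> Q z]
eezeQz => eezeQzz   [Q -> Q z]
eezeQzz => eezeezz   [Q -> e]

S => CeQ => SzeQ => eezeQ => eezeQz => eezeQzz => eezeezz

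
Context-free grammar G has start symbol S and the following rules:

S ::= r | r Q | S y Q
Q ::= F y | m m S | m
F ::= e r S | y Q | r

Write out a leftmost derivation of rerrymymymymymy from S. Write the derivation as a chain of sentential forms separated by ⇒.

S ⇒ rQ ⇒ rFy ⇒ rerSy ⇒ rerSyQy ⇒ rerSyQyQy ⇒ rerSyQyQyQy ⇒ rerSyQyQyQyQy ⇒ rerSyQyQyQyQyQy ⇒ rerryQyQyQyQyQy ⇒ rerrymyQyQyQyQy ⇒ rerrymymyQyQyQy ⇒ rerrymymymyQyQy ⇒ rerrymymymymyQy ⇒ rerrymymymymymy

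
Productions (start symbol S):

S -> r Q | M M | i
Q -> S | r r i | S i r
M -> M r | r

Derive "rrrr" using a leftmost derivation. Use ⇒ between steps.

S ⇒ MM ⇒ MrM ⇒ MrrM ⇒ rrrM ⇒ rrrr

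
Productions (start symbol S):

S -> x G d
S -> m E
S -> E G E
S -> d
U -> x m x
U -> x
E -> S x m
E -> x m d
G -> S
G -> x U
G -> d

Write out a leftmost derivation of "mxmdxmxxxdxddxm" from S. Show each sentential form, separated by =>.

S => EGE   [S -> E G E]
EGE => SxmGE   [E -> S x m]
SxmGE => mExmGE   [S -> m E]
mExmGE => mxmdxmGE   [E -> x m d]
mxmdxmGE => mxmdxmSE   [G -> S]
mxmdxmSE => mxmdxmxGdE   [S -> x G d]
mxmdxmxGdE => mxmdxmxxUdE   [G -> x U]
mxmdxmxxUdE => mxmdxmxxxdE   [U -> x]
mxmdxmxxxdE => mxmdxmxxxdSxm   [E -> S x m]
mxmdxmxxxdSxm => mxmdxmxxxdxGdxm   [S -> x G d]
mxmdxmxxxdxGdxm => mxmdxmxxxdxddxm   [G -> d]

S => EGE => SxmGE => mExmGE => mxmdxmGE => mxmdxmSE => mxmdxmxGdE => mxmdxmxxUdE => mxmdxmxxxdE => mxmdxmxxxdSxm => mxmdxmxxxdxGdxm => mxmdxmxxxdxddxm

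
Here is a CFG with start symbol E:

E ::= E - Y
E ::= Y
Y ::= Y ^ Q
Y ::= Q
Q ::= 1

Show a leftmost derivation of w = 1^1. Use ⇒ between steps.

E ⇒ Y ⇒ Y^Q ⇒ Q^Q ⇒ 1^Q ⇒ 1^1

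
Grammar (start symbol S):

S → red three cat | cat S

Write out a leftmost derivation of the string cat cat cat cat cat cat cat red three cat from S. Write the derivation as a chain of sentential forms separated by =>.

S => cat S => cat cat S => cat cat cat S => cat cat cat cat S => cat cat cat cat cat S => cat cat cat cat cat cat S => cat cat cat cat cat cat cat S => cat cat cat cat cat cat cat red three cat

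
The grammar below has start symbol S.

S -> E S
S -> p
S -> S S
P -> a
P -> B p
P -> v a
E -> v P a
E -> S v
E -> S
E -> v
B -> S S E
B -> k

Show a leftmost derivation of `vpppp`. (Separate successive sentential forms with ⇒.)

S ⇒ SS   [S -> S S]
SS ⇒ ESS   [S -> E S]
ESS ⇒ SSS   [E -> S]
SSS ⇒ SSSS   [S -> S S]
SSSS ⇒ ESSSS   [S -> E S]
ESSSS ⇒ vSSSS   [E -> v]
vSSSS ⇒ vpSSS   [S -> p]
vpSSS ⇒ vppSS   [S -> p]
vppSS ⇒ vpppS   [S -> p]
vpppS ⇒ vpppp   [S -> p]

S⇒SS⇒ESS⇒SSS⇒SSSS⇒ESSSS⇒vSSSS⇒vpSSS⇒vppSS⇒vpppS⇒vpppp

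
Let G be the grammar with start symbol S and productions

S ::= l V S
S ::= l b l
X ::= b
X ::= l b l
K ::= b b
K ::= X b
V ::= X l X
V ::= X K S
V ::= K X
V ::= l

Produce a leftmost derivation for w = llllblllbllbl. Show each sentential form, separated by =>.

S => lVS => llS => lllVS => lllXlXS => llllbllXS => llllblllblS => llllblllbllbl

S => lVS   [S ::= l V S]
lVS => llS   [V ::= l]
llS => lllVS   [S ::= l V S]
lllVS => lllXlXS   [V ::= X l X]
lllXlXS => llllbllXS   [X ::= l b l]
llllbllXS => llllblllblS   [X ::= l b l]
llllblllblS => llllblllbllbl   [S ::= l b l]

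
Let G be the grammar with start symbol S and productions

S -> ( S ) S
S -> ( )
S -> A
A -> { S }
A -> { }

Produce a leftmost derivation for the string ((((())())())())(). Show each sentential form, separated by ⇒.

S ⇒ (S)S ⇒ ((S)S)S ⇒ (((S)S)S)S ⇒ ((((S)S)S)S)S ⇒ ((((())S)S)S)S ⇒ ((((())())S)S)S ⇒ ((((())())())S)S ⇒ ((((())())())())S ⇒ ((((())())())())()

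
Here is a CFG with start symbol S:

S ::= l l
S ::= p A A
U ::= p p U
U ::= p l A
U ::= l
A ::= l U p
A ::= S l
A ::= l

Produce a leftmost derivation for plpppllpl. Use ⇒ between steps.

S ⇒ pAA ⇒ plUpA ⇒ plppUpA ⇒ plppplApA ⇒ plpppllpA ⇒ plpppllpl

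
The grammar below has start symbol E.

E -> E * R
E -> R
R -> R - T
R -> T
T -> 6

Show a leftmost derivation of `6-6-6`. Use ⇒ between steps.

E ⇒ R   [E -> R]
R ⇒ R-T   [R -> R - T]
R-T ⇒ R-T-T   [R -> R - T]
R-T-T ⇒ T-T-T   [R -> T]
T-T-T ⇒ 6-T-T   [T -> 6]
6-T-T ⇒ 6-6-T   [T -> 6]
6-6-T ⇒ 6-6-6   [T -> 6]

E⇒R⇒R-T⇒R-T-T⇒T-T-T⇒6-T-T⇒6-6-T⇒6-6-6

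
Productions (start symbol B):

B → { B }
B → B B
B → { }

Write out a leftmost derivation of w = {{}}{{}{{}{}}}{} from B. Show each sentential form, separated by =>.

B=>BB=>BBB=>{B}BB=>{{}}BB=>{{}}{B}B=>{{}}{BB}B=>{{}}{{}B}B=>{{}}{{}{B}}B=>{{}}{{}{BB}}B=>{{}}{{}{{}B}}B=>{{}}{{}{{}{}}}B=>{{}}{{}{{}{}}}{}

B => BB   [B → B B]
BB => BBB   [B → B B]
BBB => {B}BB   [B → { B }]
{B}BB => {{}}BB   [B → { }]
{{}}BB => {{}}{B}B   [B → { B }]
{{}}{B}B => {{}}{BB}B   [B → B B]
{{}}{BB}B => {{}}{{}B}B   [B → { }]
{{}}{{}B}B => {{}}{{}{B}}B   [B → { B }]
{{}}{{}{B}}B => {{}}{{}{BB}}B   [B → B B]
{{}}{{}{BB}}B => {{}}{{}{{}B}}B   [B → { }]
{{}}{{}{{}B}}B => {{}}{{}{{}{}}}B   [B → { }]
{{}}{{}{{}{}}}B => {{}}{{}{{}{}}}{}   [B → { }]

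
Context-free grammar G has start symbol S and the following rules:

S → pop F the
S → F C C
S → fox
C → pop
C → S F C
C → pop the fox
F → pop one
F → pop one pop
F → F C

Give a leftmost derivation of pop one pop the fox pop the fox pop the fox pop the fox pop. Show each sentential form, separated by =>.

S => F C C   [S → F C C]
F C C => F C C C   [F → F C]
F C C C => F C C C C   [F → F C]
F C C C C => F C C C C C   [F → F C]
F C C C C C => pop one C C C C C   [F → pop one]
pop one C C C C C => pop one pop the fox C C C C   [C → pop the fox]
pop one pop the fox C C C C => pop one pop the fox pop the fox C C C   [C → pop the fox]
pop one pop the fox pop the fox C C C => pop one pop the fox pop the fox pop the fox C C   [C → pop the fox]
pop one pop the fox pop the fox pop the fox C C => pop one pop the fox pop the fox pop the fox pop the fox C   [C → pop the fox]
pop one pop the fox pop the fox pop the fox pop the fox C => pop one pop the fox pop the fox pop the fox pop the fox pop   [C → pop]

S => F C C => F C C C => F C C C C => F C C C C C => pop one C C C C C => pop one pop the fox C C C C => pop one pop the fox pop the fox C C C => pop one pop the fox pop the fox pop the fox C C => pop one pop the fox pop the fox pop the fox pop the fox C => pop one pop the fox pop the fox pop the fox pop the fox pop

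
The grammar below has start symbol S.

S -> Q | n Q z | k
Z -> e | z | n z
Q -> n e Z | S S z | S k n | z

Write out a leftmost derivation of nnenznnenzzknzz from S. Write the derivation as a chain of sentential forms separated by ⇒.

S ⇒ nQz   [S -> n Q z]
nQz ⇒ nSSzz   [Q -> S S z]
nSSzz ⇒ nQSzz   [S -> Q]
nQSzz ⇒ nneZSzz   [Q -> n e Z]
nneZSzz ⇒ nnenzSzz   [Z -> n z]
nnenzSzz ⇒ nnenzQzz   [S -> Q]
nnenzQzz ⇒ nnenzSknzz   [Q -> S k n]
nnenzSknzz ⇒ nnenznQzknzz   [S -> n Q z]
nnenznQzknzz ⇒ nnenznneZzknzz   [Q -> n e Z]
nnenznneZzknzz ⇒ nnenznnenzzknzz   [Z -> n z]

S⇒nQz⇒nSSzz⇒nQSzz⇒nneZSzz⇒nnenzSzz⇒nnenzQzz⇒nnenzSknzz⇒nnenznQzknzz⇒nnenznneZzknzz⇒nnenznnenzzknzz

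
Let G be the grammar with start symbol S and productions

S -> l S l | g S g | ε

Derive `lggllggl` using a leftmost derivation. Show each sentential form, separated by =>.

S=>lSl=>lgSgl=>lggSggl=>lgglSlggl=>lggllggl

S => lSl   [S -> l S l]
lSl => lgSgl   [S -> g S g]
lgSgl => lggSggl   [S -> g S g]
lggSggl => lgglSlggl   [S -> l S l]
lgglSlggl => lggllggl   [S -> ε]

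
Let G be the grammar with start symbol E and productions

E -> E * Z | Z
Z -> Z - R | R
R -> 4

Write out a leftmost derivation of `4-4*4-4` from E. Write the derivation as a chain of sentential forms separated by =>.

E => E*Z => Z*Z => Z-R*Z => R-R*Z => 4-R*Z => 4-4*Z => 4-4*Z-R => 4-4*R-R => 4-4*4-R => 4-4*4-4

E => E*Z   [E -> E * Z]
E*Z => Z*Z   [E -> Z]
Z*Z => Z-R*Z   [Z -> Z - R]
Z-R*Z => R-R*Z   [Z -> R]
R-R*Z => 4-R*Z   [R -> 4]
4-R*Z => 4-4*Z   [R -> 4]
4-4*Z => 4-4*Z-R   [Z -> Z - R]
4-4*Z-R => 4-4*R-R   [Z -> R]
4-4*R-R => 4-4*4-R   [R -> 4]
4-4*4-R => 4-4*4-4   [R -> 4]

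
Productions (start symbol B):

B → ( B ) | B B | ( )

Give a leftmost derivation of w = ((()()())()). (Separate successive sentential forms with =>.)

B=>(B)=>(BB)=>((B)B)=>((BB)B)=>((BBB)B)=>((()BB)B)=>((()()B)B)=>((()()())B)=>((()()())())

B => (B)   [B → ( B )]
(B) => (BB)   [B → B B]
(BB) => ((B)B)   [B → ( B )]
((B)B) => ((BB)B)   [B → B B]
((BB)B) => ((BBB)B)   [B → B B]
((BBB)B) => ((()BB)B)   [B → ( )]
((()BB)B) => ((()()B)B)   [B → ( )]
((()()B)B) => ((()()())B)   [B → ( )]
((()()())B) => ((()()())())   [B → ( )]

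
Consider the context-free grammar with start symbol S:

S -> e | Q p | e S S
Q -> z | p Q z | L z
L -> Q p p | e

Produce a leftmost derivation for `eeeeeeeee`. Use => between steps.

S => eSS => eeS => eeeSS => eeeeSSS => eeeeeSSSS => eeeeeeSSS => eeeeeeeSS => eeeeeeeeS => eeeeeeeee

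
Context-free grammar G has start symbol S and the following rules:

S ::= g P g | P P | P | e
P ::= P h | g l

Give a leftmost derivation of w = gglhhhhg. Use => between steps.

S => gPg   [S ::= g P g]
gPg => gPhg   [P ::= P h]
gPhg => gPhhg   [P ::= P h]
gPhhg => gPhhhg   [P ::= P h]
gPhhhg => gPhhhhg   [P ::= P h]
gPhhhhg => gglhhhhg   [P ::= g l]

S => gPg => gPhg => gPhhg => gPhhhg => gPhhhhg => gglhhhhg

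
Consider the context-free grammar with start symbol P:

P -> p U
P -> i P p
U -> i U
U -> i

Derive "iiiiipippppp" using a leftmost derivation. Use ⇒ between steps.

P⇒iPp⇒iiPpp⇒iiiPppp⇒iiiiPpppp⇒iiiiiPppppp⇒iiiiipUppppp⇒iiiiipippppp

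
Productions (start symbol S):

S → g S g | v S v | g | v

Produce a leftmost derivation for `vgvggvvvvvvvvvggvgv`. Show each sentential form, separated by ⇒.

S⇒vSv⇒vgSgv⇒vgvSvgv⇒vgvgSgvgv⇒vgvggSggvgv⇒vgvggvSvggvgv⇒vgvggvvSvvggvgv⇒vgvggvvvSvvvggvgv⇒vgvggvvvvSvvvvggvgv⇒vgvggvvvvvvvvvggvgv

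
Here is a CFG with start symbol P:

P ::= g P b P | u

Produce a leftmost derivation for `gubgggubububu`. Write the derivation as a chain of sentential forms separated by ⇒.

P ⇒ gPbP   [P ::= g P b P]
gPbP ⇒ gubP   [P ::= u]
gubP ⇒ gubgPbP   [P ::= g P b P]
gubgPbP ⇒ gubggPbPbP   [P ::= g P b P]
gubggPbPbP ⇒ gubgggPbPbPbP   [P ::= g P b P]
gubgggPbPbPbP ⇒ gubgggubPbPbP   [P ::= u]
gubgggubPbPbP ⇒ gubgggububPbP   [P ::= u]
gubgggububPbP ⇒ gubgggubububP   [P ::= u]
gubgggubububP ⇒ gubgggubububu   [P ::= u]

P ⇒ gPbP ⇒ gubP ⇒ gubgPbP ⇒ gubggPbPbP ⇒ gubgggPbPbPbP ⇒ gubgggubPbPbP ⇒ gubgggububPbP ⇒ gubgggubububP ⇒ gubgggubububu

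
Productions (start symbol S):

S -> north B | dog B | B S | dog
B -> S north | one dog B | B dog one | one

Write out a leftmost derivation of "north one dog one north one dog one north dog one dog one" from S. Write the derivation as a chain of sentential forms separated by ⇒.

S ⇒ north B ⇒ north B dog one ⇒ north B dog one dog one ⇒ north S north dog one dog one ⇒ north B S north dog one dog one ⇒ north one dog B S north dog one dog one ⇒ north one dog one S north dog one dog one ⇒ north one dog one north B north dog one dog one ⇒ north one dog one north one dog B north dog one dog one ⇒ north one dog one north one dog one north dog one dog one

S ⇒ north B   [S -> north B]
north B ⇒ north B dog one   [B -> B dog one]
north B dog one ⇒ north B dog one dog one   [B -> B dog one]
north B dog one dog one ⇒ north S north dog one dog one   [B -> S north]
north S north dog one dog one ⇒ north B S north dog one dog one   [S -> B S]
north B S north dog one dog one ⇒ north one dog B S north dog one dog one   [B -> one dog B]
north one dog B S north dog one dog one ⇒ north one dog one S north dog one dog one   [B -> one]
north one dog one S north dog one dog one ⇒ north one dog one north B north dog one dog one   [S -> north B]
north one dog one north B north dog one dog one ⇒ north one dog one north one dog B north dog one dog one   [B -> one dog B]
north one dog one north one dog B north dog one dog one ⇒ north one dog one north one dog one north dog one dog one   [B -> one]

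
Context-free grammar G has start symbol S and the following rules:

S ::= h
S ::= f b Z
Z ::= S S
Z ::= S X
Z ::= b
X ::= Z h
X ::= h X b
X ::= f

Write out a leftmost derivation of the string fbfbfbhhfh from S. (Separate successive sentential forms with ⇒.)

S ⇒ fbZ   [S ::= f b Z]
fbZ ⇒ fbSS   [Z ::= S S]
fbSS ⇒ fbfbZS   [S ::= f b Z]
fbfbZS ⇒ fbfbSXS   [Z ::= S X]
fbfbSXS ⇒ fbfbfbZXS   [S ::= f b Z]
fbfbfbZXS ⇒ fbfbfbSSXS   [Z ::= S S]
fbfbfbSSXS ⇒ fbfbfbhSXS   [S ::= h]
fbfbfbhSXS ⇒ fbfbfbhhXS   [S ::= h]
fbfbfbhhXS ⇒ fbfbfbhhfS   [X ::= f]
fbfbfbhhfS ⇒ fbfbfbhhfh   [S ::= h]

S ⇒ fbZ ⇒ fbSS ⇒ fbfbZS ⇒ fbfbSXS ⇒ fbfbfbZXS ⇒ fbfbfbSSXS ⇒ fbfbfbhSXS ⇒ fbfbfbhhXS ⇒ fbfbfbhhfS ⇒ fbfbfbhhfh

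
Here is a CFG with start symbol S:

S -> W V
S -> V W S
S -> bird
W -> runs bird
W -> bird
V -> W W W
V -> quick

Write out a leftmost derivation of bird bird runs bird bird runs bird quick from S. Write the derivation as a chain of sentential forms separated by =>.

S => V W S => W W W W S => bird W W W S => bird bird W W S => bird bird runs bird W S => bird bird runs bird bird S => bird bird runs bird bird W V => bird bird runs bird bird runs bird V => bird bird runs bird bird runs bird quick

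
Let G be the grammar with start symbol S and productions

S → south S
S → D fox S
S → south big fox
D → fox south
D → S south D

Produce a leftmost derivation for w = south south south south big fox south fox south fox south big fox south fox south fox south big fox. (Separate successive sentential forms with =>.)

S => south S => south D fox S => south S south D fox S => south D fox S south D fox S => south S south D fox S south D fox S => south south S south D fox S south D fox S => south south south S south D fox S south D fox S => south south south south big fox south D fox S south D fox S => south south south south big fox south fox south fox S south D fox S => south south south south big fox south fox south fox south big fox south D fox S => south south south south big fox south fox south fox south big fox south fox south fox S => south south south south big fox south fox south fox south big fox south fox south fox south big fox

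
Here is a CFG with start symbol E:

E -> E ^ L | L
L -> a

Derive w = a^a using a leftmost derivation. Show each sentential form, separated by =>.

E => E^L   [E -> E ^ L]
E^L => L^L   [E -> L]
L^L => a^L   [L -> a]
a^L => a^a   [L -> a]

E => E^L => L^L => a^L => a^a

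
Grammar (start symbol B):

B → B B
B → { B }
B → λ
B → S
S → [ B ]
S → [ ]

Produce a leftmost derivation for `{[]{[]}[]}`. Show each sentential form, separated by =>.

B => {B}   [B → { B }]
{B} => {BB}   [B → B B]
{BB} => {BBB}   [B → B B]
{BBB} => {BBBB}   [B → B B]
{BBBB} => {SBBB}   [B → S]
{SBBB} => {[]BBB}   [S → [ ]]
{[]BBB} => {[]{B}BB}   [B → { B }]
{[]{B}BB} => {[]{S}BB}   [B → S]
{[]{S}BB} => {[]{[B]}BB}   [S → [ B ]]
{[]{[B]}BB} => {[]{[]}BB}   [B → λ]
{[]{[]}BB} => {[]{[]}SB}   [B → S]
{[]{[]}SB} => {[]{[]}[B]B}   [S → [ B ]]
{[]{[]}[B]B} => {[]{[]}[]B}   [B → λ]
{[]{[]}[]B} => {[]{[]}[]}   [B → λ]

B => {B} => {BB} => {BBB} => {BBBB} => {SBBB} => {[]BBB} => {[]{B}BB} => {[]{S}BB} => {[]{[B]}BB} => {[]{[]}BB} => {[]{[]}SB} => {[]{[]}[B]B} => {[]{[]}[]B} => {[]{[]}[]}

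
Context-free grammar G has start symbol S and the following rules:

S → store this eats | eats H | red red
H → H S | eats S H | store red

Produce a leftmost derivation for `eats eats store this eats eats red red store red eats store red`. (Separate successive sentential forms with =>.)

S => eats H => eats H S => eats eats S H S => eats eats store this eats H S => eats eats store this eats eats S H S => eats eats store this eats eats red red H S => eats eats store this eats eats red red store red S => eats eats store this eats eats red red store red eats H => eats eats store this eats eats red red store red eats store red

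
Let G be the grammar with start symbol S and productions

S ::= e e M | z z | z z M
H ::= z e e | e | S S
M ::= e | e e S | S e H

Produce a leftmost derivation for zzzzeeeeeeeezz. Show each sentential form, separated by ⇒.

S ⇒ zzM   [S ::= z z M]
zzM ⇒ zzSeH   [M ::= S e H]
zzSeH ⇒ zzzzeH   [S ::= z z]
zzzzeH ⇒ zzzzeSS   [H ::= S S]
zzzzeSS ⇒ zzzzeeeMS   [S ::= e e M]
zzzzeeeMS ⇒ zzzzeeeSeHS   [M ::= S e H]
zzzzeeeSeHS ⇒ zzzzeeeeeMeHS   [S ::= e e M]
zzzzeeeeeMeHS ⇒ zzzzeeeeeeeHS   [M ::= e]
zzzzeeeeeeeHS ⇒ zzzzeeeeeeeeS   [H ::= e]
zzzzeeeeeeeeS ⇒ zzzzeeeeeeeezz   [S ::= z z]

S ⇒ zzM ⇒ zzSeH ⇒ zzzzeH ⇒ zzzzeSS ⇒ zzzzeeeMS ⇒ zzzzeeeSeHS ⇒ zzzzeeeeeMeHS ⇒ zzzzeeeeeeeHS ⇒ zzzzeeeeeeeeS ⇒ zzzzeeeeeeeezz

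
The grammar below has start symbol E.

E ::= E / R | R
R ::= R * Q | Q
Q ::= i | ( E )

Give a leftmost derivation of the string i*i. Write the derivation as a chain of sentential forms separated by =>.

E => R   [E ::= R]
R => R*Q   [R ::= R * Q]
R*Q => Q*Q   [R ::= Q]
Q*Q => i*Q   [Q ::= i]
i*Q => i*i   [Q ::= i]

E=>R=>R*Q=>Q*Q=>i*Q=>i*i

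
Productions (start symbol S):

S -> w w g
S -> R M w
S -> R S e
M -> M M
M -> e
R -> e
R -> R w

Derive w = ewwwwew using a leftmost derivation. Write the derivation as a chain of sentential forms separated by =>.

S => RMw   [S -> R M w]
RMw => RwMw   [R -> R w]
RwMw => RwwMw   [R -> R w]
RwwMw => RwwwMw   [R -> R w]
RwwwMw => RwwwwMw   [R -> R w]
RwwwwMw => ewwwwMw   [R -> e]
ewwwwMw => ewwwwew   [M -> e]

S=>RMw=>RwMw=>RwwMw=>RwwwMw=>RwwwwMw=>ewwwwMw=>ewwwwew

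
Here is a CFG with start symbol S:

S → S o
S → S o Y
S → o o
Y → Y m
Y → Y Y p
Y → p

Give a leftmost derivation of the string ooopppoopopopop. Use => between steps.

S=>SoY=>SoYoY=>SoYoYoY=>SoYoYoYoY=>SooYoYoYoY=>SoYooYoYoYoY=>oooYooYoYoYoY=>oooYYpooYoYoYoY=>ooopYpooYoYoYoY=>ooopppooYoYoYoY=>ooopppoopoYoYoY=>ooopppoopopoYoY=>ooopppoopopopoY=>ooopppoopopopop

S => SoY   [S → S o Y]
SoY => SoYoY   [S → S o Y]
SoYoY => SoYoYoY   [S → S o Y]
SoYoYoY => SoYoYoYoY   [S → S o Y]
SoYoYoYoY => SooYoYoYoY   [S → S o]
SooYoYoYoY => SoYooYoYoYoY   [S → S o Y]
SoYooYoYoYoY => oooYooYoYoYoY   [S → o o]
oooYooYoYoYoY => oooYYpooYoYoYoY   [Y → Y Y p]
oooYYpooYoYoYoY => ooopYpooYoYoYoY   [Y → p]
ooopYpooYoYoYoY => ooopppooYoYoYoY   [Y → p]
ooopppooYoYoYoY => ooopppoopoYoYoY   [Y → p]
ooopppoopoYoYoY => ooopppoopopoYoY   [Y → p]
ooopppoopopoYoY => ooopppoopopopoY   [Y → p]
ooopppoopopopoY => ooopppoopopopop   [Y → p]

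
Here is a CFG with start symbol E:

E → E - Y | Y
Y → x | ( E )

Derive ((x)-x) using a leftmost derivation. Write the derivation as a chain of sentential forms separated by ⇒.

E⇒Y⇒(E)⇒(E-Y)⇒(Y-Y)⇒((E)-Y)⇒((Y)-Y)⇒((x)-Y)⇒((x)-x)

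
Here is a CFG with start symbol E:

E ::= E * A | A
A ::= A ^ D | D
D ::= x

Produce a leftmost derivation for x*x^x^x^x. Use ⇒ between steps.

E ⇒ E*A ⇒ A*A ⇒ D*A ⇒ x*A ⇒ x*A^D ⇒ x*A^D^D ⇒ x*A^D^D^D ⇒ x*D^D^D^D ⇒ x*x^D^D^D ⇒ x*x^x^D^D ⇒ x*x^x^x^D ⇒ x*x^x^x^x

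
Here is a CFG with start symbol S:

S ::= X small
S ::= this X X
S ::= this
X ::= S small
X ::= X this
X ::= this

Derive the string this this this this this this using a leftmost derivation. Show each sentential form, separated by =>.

S => this X X   [S ::= this X X]
this X X => this X this X   [X ::= X this]
this X this X => this X this this X   [X ::= X this]
this X this this X => this this this this X   [X ::= this]
this this this this X => this this this this X this   [X ::= X this]
this this this this X this => this this this this this this   [X ::= this]

S => this X X => this X this X => this X this this X => this this this this X => this this this this X this => this this this this this this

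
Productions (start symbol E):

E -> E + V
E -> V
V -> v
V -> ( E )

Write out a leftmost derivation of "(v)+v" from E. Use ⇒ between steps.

E ⇒ E+V ⇒ V+V ⇒ (E)+V ⇒ (V)+V ⇒ (v)+V ⇒ (v)+v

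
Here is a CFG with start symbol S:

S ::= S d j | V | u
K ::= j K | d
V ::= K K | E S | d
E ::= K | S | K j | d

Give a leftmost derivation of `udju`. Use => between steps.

S=>V=>ES=>SS=>SdjS=>udjS=>udju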